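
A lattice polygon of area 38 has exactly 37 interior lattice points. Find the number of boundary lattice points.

Pick's theorem gives A = I + B/2 − 1, so B = 2(A − I + 1) = 2(38 − 37 + 1) = 4.

4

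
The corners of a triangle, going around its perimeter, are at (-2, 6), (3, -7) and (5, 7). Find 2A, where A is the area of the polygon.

96

Using the shoelace formula, 2A = |[(-2)·(-7) − 3·6] + [3·7 − 5·(-7)] + [5·6 − (-2)·7]| = 96, so the area is 48.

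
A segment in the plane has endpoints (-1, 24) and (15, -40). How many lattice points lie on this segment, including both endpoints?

17

The number of lattice points on a segment between lattice points is gcd(|Δx|,|Δy|) + 1 = gcd(16,64) + 1 = 16 + 1 = 17.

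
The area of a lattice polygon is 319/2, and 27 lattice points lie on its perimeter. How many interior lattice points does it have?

Pick's theorem A = I + B/2 − 1 rearranges to I = A − B/2 + 1 = 319/2 − 27/2 + 1 = 147.

147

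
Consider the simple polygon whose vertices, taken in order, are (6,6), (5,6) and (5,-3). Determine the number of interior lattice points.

Using the shoelace formula, 2A = |[6·6 − 5·6] + [5·(-3) − 5·6] + [5·6 − 6·(-3)]| = 9, so the area is 4.5.
Summing gcd(|Δx|,|Δy|) over the edges gives the boundary count: gcd(1,0) + gcd(0,9) + gcd(1,9) = 1+9+1 = 11.
By Pick's theorem A = I + B/2 − 1, so I = 4.5 − 11/2 + 1 = 0.

0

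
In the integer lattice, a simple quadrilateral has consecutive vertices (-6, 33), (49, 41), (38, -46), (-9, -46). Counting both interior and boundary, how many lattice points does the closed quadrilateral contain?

4231

The shoelace formula gives twice the area as |[(-6)·41 − 49·33] + [49·(-46) − 38·41] + [38·(-46) − (-9)·(-46)] + [(-9)·33 − (-6)·(-46)]| = 8410, so the area is 4205.
Along each edge there are gcd(|Δx|,|Δy|)+1 lattice points, so counting each shared vertex once the boundary has gcd(55,8) + gcd(11,87) + gcd(47,0) + gcd(3,79) = 1+1+47+1 = 50.
Pick's theorem gives I = A − B/2 + 1 = 4205 − 50/2 + 1 = 4181, so the closed region contains I + B = 4181 + 50 = 4231 lattice points.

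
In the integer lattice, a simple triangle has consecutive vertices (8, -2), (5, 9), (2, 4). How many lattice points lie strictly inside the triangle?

21

Using the shoelace formula, 2A = |[8·9 − 5·(-2)] + [5·4 − 2·9] + [2·(-2) − 8·4]| = 48, so the area is 24.
Along each edge there are gcd(|Δx|,|Δy|)+1 lattice points, so counting each shared vertex once the boundary has gcd(3,11) + gcd(3,5) + gcd(6,6) = 1+1+6 = 8.
Pick's theorem gives I = A − B/2 + 1 = 24 − 8/2 + 1 = 21.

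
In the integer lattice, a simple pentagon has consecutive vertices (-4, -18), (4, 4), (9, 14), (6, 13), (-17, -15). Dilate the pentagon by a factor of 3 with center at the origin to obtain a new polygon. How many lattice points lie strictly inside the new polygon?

2173

The shoelace formula gives twice the area as |[(-4)·4 − 4·(-18)] + [4·14 − 9·4] + [9·13 − 6·14] + [6·(-15) − (-17)·13] + [(-17)·(-18) − (-4)·(-15)]| = 486, so the area is 243.
The number of boundary lattice points is Σ gcd(|Δx|,|Δy|) = gcd(8,22) + gcd(5,10) + gcd(3,1) + gcd(23,28) + gcd(13,3) = 2+5+1+1+1 = 10.
Scaling by 3 multiplies the area by 3² = 9 (so the new area is 2187) and multiplies the boundary lattice-point count by 3, giving 30.
By Pick's theorem, the interior count of the dilated polygon is 2187 − 30/2 + 1 = 2173.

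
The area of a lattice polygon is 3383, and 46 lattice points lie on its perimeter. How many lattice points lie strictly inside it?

Pick's theorem A = I + B/2 − 1 rearranges to I = A − B/2 + 1 = 3383 − 46/2 + 1 = 3361.

3361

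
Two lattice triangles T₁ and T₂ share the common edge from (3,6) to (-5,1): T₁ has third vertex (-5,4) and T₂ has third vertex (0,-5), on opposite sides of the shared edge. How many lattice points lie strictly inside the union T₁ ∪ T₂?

46

The union is the simple quadrilateral with vertices (3,6), (-5,4), (-5,1), (0,-5) in order.
By the shoelace formula, twice the signed area is |(3·4 − (-5)·6) + ((-5)·1 − (-5)·4) + ((-5)·(-5) − 0·1) + (0·6 − 3·(-5))| = 97, so the area is 97/2.
Along each edge there are gcd(|Δx|,|Δy|)+1 lattice points, so counting each shared vertex once the boundary has gcd(8,2) + gcd(0,3) + gcd(5,6) + gcd(3,11) = 2+3+1+1 = 7.
By Pick's theorem I = A − B/2 + 1 = 97/2 − 7/2 + 1 = 46.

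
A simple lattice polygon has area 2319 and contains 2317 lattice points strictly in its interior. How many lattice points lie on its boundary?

Pick's theorem gives A = I + B/2 − 1, so B = 2(A − I + 1) = 2(2319 − 2317 + 1) = 6.

6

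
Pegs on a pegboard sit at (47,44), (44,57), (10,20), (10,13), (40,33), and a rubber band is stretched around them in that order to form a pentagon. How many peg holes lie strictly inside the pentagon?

492

Using the shoelace formula, 2A = |[47·57 − 44·44] + [44·20 − 10·57] + [10·13 − 10·20] + [10·33 − 40·13] + [40·44 − 47·33]| = 1002, so the area is 501.
Along each edge there are gcd(|Δx|,|Δy|)+1 lattice points, so counting each shared vertex once the boundary has gcd(3,13) + gcd(34,37) + gcd(0,7) + gcd(30,20) + gcd(7,11) = 1+1+7+10+1 = 20.
By Pick's theorem A = I + B/2 − 1, so I = 501 − 20/2 + 1 = 492.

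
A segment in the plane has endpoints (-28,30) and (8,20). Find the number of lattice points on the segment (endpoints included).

3

The number of lattice points on a segment between lattice points is gcd(|Δx|,|Δy|) + 1 = gcd(36,10) + 1 = 2 + 1 = 3.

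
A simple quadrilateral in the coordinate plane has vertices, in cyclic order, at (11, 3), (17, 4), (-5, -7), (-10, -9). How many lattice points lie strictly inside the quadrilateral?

By the shoelace formula, twice the signed area is |(11·4 − 17·3) + (17·(-7) − (-5)·4) + ((-5)·(-9) − (-10)·(-7)) + ((-10)·3 − 11·(-9))| = 62, so the area is 31.
The number of boundary lattice points is Σ gcd(|Δx|,|Δy|) = gcd(6,1) + gcd(22,11) + gcd(5,2) + gcd(21,12) = 1+11+1+3 = 16.
By Pick's theorem A = I + B/2 − 1, so I = 31 − 16/2 + 1 = 24.

24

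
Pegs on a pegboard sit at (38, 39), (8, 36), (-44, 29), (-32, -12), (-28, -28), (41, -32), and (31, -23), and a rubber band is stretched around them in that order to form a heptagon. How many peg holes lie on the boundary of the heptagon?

12

Along each edge there are gcd(|Δx|,|Δy|)+1 lattice points, so counting each shared vertex once the boundary has gcd(30,3) + gcd(52,7) + gcd(12,41) + gcd(4,16) + gcd(69,4) + gcd(10,9) + gcd(7,62) = 3+1+1+4+1+1+1 = 12.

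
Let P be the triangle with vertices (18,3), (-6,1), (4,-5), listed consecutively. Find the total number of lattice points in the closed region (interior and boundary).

Using the shoelace formula, 2A = |(18·1 − (-6)·3) + ((-6)·(-5) − 4·1) + (4·3 − 18·(-5))| = 164, so the area is 82.
Summing gcd(|Δx|,|Δy|) over the edges gives the boundary count: gcd(24,2) + gcd(10,6) + gcd(14,8) = 2+2+2 = 6.
Pick's theorem gives I = A − B/2 + 1 = 82 − 6/2 + 1 = 80, so the closed region contains I + B = 80 + 6 = 86 lattice points.

86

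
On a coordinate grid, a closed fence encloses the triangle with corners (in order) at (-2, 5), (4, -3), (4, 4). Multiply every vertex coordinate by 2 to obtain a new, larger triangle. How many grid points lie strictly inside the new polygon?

By the shoelace formula, twice the signed area is |((-2)·(-3) − 4·5) + (4·4 − 4·(-3)) + (4·5 − (-2)·4)| = 42, so the area is 21.
The number of boundary lattice points is Σ gcd(|Δx|,|Δy|) = gcd(6,8) + gcd(0,7) + gcd(6,1) = 2+7+1 = 10.
Scaling by 2 multiplies the area by 2² = 4 (so the new area is 84) and multiplies the boundary lattice-point count by 2, giving 20.
By Pick's theorem, the interior count of the dilated polygon is 84 − 20/2 + 1 = 75.

75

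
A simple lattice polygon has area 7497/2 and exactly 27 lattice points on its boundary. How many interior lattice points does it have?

3736

Pick's theorem A = I + B/2 − 1 rearranges to I = A − B/2 + 1 = 7497/2 − 27/2 + 1 = 3736.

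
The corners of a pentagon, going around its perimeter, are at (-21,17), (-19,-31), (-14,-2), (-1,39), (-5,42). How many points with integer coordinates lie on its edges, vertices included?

6

Along each edge there are gcd(|Δx|,|Δy|)+1 lattice points, so counting each shared vertex once the boundary has gcd(2,48) + gcd(5,29) + gcd(13,41) + gcd(4,3) + gcd(16,25) = 2+1+1+1+1 = 6.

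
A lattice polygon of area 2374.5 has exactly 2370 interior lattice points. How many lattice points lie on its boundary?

11

Pick's theorem gives A = I + B/2 − 1, so B = 2(A − I + 1) = 2(2374.5 − 2370 + 1) = 11.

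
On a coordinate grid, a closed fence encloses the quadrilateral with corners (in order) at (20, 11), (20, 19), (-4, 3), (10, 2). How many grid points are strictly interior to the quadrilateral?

The shoelace formula gives twice the area as |[20·19 − 20·11] + [20·3 − (-4)·19] + [(-4)·2 − 10·3] + [10·11 − 20·2]| = 328, so the area is 164.
Summing gcd(|Δx|,|Δy|) over the edges gives the boundary count: gcd(0,8) + gcd(24,16) + gcd(14,1) + gcd(10,9) = 8+8+1+1 = 18.
Pick's theorem gives I = A − B/2 + 1 = 164 − 18/2 + 1 = 156.

156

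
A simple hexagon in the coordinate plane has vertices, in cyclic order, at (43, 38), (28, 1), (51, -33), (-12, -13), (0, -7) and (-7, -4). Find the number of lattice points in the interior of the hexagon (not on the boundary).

Using the shoelace formula, 2A = |[43·1 − 28·38] + [28·(-33) − 51·1] + [51·(-13) − (-12)·(-33)] + [(-12)·(-7) − 0·(-13)] + [0·(-4) − (-7)·(-7)] + [(-7)·38 − 43·(-4)]| = 3114, so the area is 1557.
Along each edge there are gcd(|Δx|,|Δy|)+1 lattice points, so counting each shared vertex once the boundary has gcd(15,37) + gcd(23,34) + gcd(63,20) + gcd(12,6) + gcd(7,3) + gcd(50,42) = 1+1+1+6+1+2 = 12.
By Pick's theorem A = I + B/2 − 1, so I = 1557 − 12/2 + 1 = 1552.

1552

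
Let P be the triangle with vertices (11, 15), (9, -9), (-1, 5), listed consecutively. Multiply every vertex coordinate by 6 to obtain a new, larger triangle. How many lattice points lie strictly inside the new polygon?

Using the shoelace formula, 2A = |[11·(-9) − 9·15] + [9·5 − (-1)·(-9)] + [(-1)·15 − 11·5]| = 268, so the area is 134.
Summing gcd(|Δx|,|Δy|) over the edges gives the boundary count: gcd(2,24) + gcd(10,14) + gcd(12,10) = 2+2+2 = 6.
Scaling by 6 multiplies the area by 6² = 36 (so the new area is 4824) and multiplies the boundary lattice-point count by 6, giving 36.
By Pick's theorem, the interior count of the dilated polygon is 4824 − 36/2 + 1 = 4807.

4807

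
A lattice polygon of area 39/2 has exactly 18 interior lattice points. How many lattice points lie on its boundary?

Pick's theorem gives A = I + B/2 − 1, so B = 2(A − I + 1) = 2(39/2 − 18 + 1) = 5.

5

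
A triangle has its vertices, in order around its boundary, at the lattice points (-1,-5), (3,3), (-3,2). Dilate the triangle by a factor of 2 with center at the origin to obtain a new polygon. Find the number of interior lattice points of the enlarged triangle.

83

The shoelace formula gives twice the area as |((-1)·3 − 3·(-5)) + (3·2 − (-3)·3) + ((-3)·(-5) − (-1)·2)| = 44, so the area is 22.
Summing gcd(|Δx|,|Δy|) over the edges gives the boundary count: gcd(4,8) + gcd(6,1) + gcd(2,7) = 4+1+1 = 6.
Scaling by 2 multiplies the area by 2² = 4 (so the new area is 88) and multiplies the boundary lattice-point count by 2, giving 12.
By Pick's theorem, the interior count of the dilated polygon is 88 − 12/2 + 1 = 83.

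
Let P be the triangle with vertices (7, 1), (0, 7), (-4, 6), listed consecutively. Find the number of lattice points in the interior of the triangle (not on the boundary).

15

Using the shoelace formula, 2A = |[7·7 − 0·1] + [0·6 − (-4)·7] + [(-4)·1 − 7·6]| = 31, so the area is 15.5.
Along each edge there are gcd(|Δx|,|Δy|)+1 lattice points, so counting each shared vertex once the boundary has gcd(7,6) + gcd(4,1) + gcd(11,5) = 1+1+1 = 3.
Pick's theorem gives I = A − B/2 + 1 = 15.5 − 3/2 + 1 = 15.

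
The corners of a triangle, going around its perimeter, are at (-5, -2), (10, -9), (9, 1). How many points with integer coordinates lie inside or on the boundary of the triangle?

Using the shoelace formula, 2A = |[(-5)·(-9) − 10·(-2)] + [10·1 − 9·(-9)] + [9·(-2) − (-5)·1]| = 143, so the area is 143/2.
Summing gcd(|Δx|,|Δy|) over the edges gives the boundary count: gcd(15,7) + gcd(1,10) + gcd(14,3) = 1+1+1 = 3.
Pick's theorem gives I = A − B/2 + 1 = 143/2 − 3/2 + 1 = 71, so the closed region contains I + B = 71 + 3 = 74 lattice points.

74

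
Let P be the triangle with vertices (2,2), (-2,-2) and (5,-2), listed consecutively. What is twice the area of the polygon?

By the shoelace formula, twice the signed area is |[2·(-2) − (-2)·2] + [(-2)·(-2) − 5·(-2)] + [5·2 − 2·(-2)]| = 28, so the area is 14.

28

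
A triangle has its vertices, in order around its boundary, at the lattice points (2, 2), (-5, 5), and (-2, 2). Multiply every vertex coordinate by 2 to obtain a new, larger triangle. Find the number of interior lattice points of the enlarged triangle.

17

By the shoelace formula, twice the signed area is |(2·5 − (-5)·2) + ((-5)·2 − (-2)·5) + ((-2)·2 − 2·2)| = 12, so the area is 6.
Summing gcd(|Δx|,|Δy|) over the edges gives the boundary count: gcd(7,3) + gcd(3,3) + gcd(4,0) = 1+3+4 = 8.
Scaling by 2 multiplies the area by 2² = 4 (so the new area is 24) and multiplies the boundary lattice-point count by 2, giving 16.
By Pick's theorem, the interior count of the dilated polygon is 24 − 16/2 + 1 = 17.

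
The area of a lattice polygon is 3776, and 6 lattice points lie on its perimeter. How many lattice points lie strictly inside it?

From Pick's theorem, I = A − B/2 + 1 = 3776 − 6/2 + 1 = 3774.

3774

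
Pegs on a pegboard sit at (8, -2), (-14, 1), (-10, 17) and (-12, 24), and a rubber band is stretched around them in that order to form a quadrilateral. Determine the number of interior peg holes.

223

Using the shoelace formula, 2A = |(8·1 − (-14)·(-2)) + ((-14)·17 − (-10)·1) + ((-10)·24 − (-12)·17) + ((-12)·(-2) − 8·24)| = 452, so the area is 226.
Summing gcd(|Δx|,|Δy|) over the edges gives the boundary count: gcd(22,3) + gcd(4,16) + gcd(2,7) + gcd(20,26) = 1+4+1+2 = 8.
Pick's theorem gives I = A − B/2 + 1 = 226 − 8/2 + 1 = 223.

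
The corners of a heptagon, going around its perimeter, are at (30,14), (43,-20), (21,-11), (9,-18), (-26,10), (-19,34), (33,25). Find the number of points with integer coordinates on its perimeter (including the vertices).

The number of boundary lattice points is Σ gcd(|Δx|,|Δy|) = gcd(13,34) + gcd(22,9) + gcd(12,7) + gcd(35,28) + gcd(7,24) + gcd(52,9) + gcd(3,11) = 1+1+1+7+1+1+1 = 13.

13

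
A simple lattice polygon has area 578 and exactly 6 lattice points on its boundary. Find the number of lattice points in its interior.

From Pick's theorem, I = A − B/2 + 1 = 578 − 6/2 + 1 = 576.

576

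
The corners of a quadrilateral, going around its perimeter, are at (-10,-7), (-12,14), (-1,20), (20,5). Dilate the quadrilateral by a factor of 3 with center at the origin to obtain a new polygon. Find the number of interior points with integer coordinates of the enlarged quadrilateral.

The shoelace formula gives twice the area as |((-10)·14 − (-12)·(-7)) + ((-12)·20 − (-1)·14) + ((-1)·5 − 20·20) + (20·(-7) − (-10)·5)| = 945, so the area is 472.5.
The number of boundary lattice points is Σ gcd(|Δx|,|Δy|) = gcd(2,21) + gcd(11,6) + gcd(21,15) + gcd(30,12) = 1+1+3+6 = 11.
Scaling by 3 multiplies the area by 3² = 9 (so the new area is 8505/2) and multiplies the boundary lattice-point count by 3, giving 33.
By Pick's theorem, the interior count of the dilated polygon is 8505/2 − 33/2 + 1 = 4237.

4237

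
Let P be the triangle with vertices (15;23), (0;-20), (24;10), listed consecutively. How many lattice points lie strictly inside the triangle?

The shoelace formula gives twice the area as |[15·(-20) − 0·23] + [0·10 − 24·(-20)] + [24·23 − 15·10]| = 582, so the area is 291.
The number of boundary lattice points is Σ gcd(|Δx|,|Δy|) = gcd(15,43) + gcd(24,30) + gcd(9,13) = 1+6+1 = 8.
Pick's theorem gives I = A − B/2 + 1 = 291 − 8/2 + 1 = 288.

288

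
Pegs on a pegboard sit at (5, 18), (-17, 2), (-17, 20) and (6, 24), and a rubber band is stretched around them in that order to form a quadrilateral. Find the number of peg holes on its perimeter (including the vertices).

22

Along each edge there are gcd(|Δx|,|Δy|)+1 lattice points, so counting each shared vertex once the boundary has gcd(22,16) + gcd(0,18) + gcd(23,4) + gcd(1,6) = 2+18+1+1 = 22.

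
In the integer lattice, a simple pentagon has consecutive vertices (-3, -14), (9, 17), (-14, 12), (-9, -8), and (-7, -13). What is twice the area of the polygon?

761

By the shoelace formula, twice the signed area is |((-3)·17 − 9·(-14)) + (9·12 − (-14)·17) + ((-14)·(-8) − (-9)·12) + ((-9)·(-13) − (-7)·(-8)) + ((-7)·(-14) − (-3)·(-13))| = 761, so the area is 380.5.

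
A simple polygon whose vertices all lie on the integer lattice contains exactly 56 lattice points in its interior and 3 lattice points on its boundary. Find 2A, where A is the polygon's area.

Pick's theorem states A = I + B/2 − 1, so A = 56 + 3/2 − 1 = 113/2.
Hence 2A = 113.

113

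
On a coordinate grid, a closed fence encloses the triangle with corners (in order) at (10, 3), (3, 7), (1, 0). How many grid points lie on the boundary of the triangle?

5

Summing gcd(|Δx|,|Δy|) over the edges gives the boundary count: gcd(7,4) + gcd(2,7) + gcd(9,3) = 1+1+3 = 5.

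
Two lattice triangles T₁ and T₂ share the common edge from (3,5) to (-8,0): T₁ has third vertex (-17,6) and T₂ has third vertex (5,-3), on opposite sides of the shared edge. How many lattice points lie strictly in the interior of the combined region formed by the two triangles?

102

The union is the simple quadrilateral with vertices (3,5), (-17,6), (-8,0), (5,-3) in order.
By the shoelace formula, twice the signed area is |(3·6 − (-17)·5) + ((-17)·0 − (-8)·6) + ((-8)·(-3) − 5·0) + (5·5 − 3·(-3))| = 209, so the area is 209/2.
Along each edge there are gcd(|Δx|,|Δy|)+1 lattice points, so counting each shared vertex once the boundary has gcd(20,1) + gcd(9,6) + gcd(13,3) + gcd(2,8) = 1+3+1+2 = 7.
By Pick's theorem I = A − B/2 + 1 = 209/2 − 7/2 + 1 = 102.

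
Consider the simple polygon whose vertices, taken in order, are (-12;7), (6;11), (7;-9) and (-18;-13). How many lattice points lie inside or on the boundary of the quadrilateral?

The shoelace formula gives twice the area as |((-12)·11 − 6·7) + (6·(-9) − 7·11) + (7·(-13) − (-18)·(-9)) + ((-18)·7 − (-12)·(-13))| = 840, so the area is 420.
Along each edge there are gcd(|Δx|,|Δy|)+1 lattice points, so counting each shared vertex once the boundary has gcd(18,4) + gcd(1,20) + gcd(25,4) + gcd(6,20) = 2+1+1+2 = 6.
Pick's theorem gives I = A − B/2 + 1 = 420 − 6/2 + 1 = 418, so the closed region contains I + B = 418 + 6 = 424 lattice points.

424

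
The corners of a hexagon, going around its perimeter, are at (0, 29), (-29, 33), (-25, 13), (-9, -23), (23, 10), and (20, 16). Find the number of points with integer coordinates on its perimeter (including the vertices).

14

The number of boundary lattice points is Σ gcd(|Δx|,|Δy|) = gcd(29,4) + gcd(4,20) + gcd(16,36) + gcd(32,33) + gcd(3,6) + gcd(20,13) = 1+4+4+1+3+1 = 14.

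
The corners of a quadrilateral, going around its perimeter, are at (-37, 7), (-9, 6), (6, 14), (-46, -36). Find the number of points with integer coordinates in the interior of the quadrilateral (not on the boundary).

772

By the shoelace formula, twice the signed area is |[(-37)·6 − (-9)·7] + [(-9)·14 − 6·6] + [6·(-36) − (-46)·14] + [(-46)·7 − (-37)·(-36)]| = 1547, so the area is 773.5.
Along each edge there are gcd(|Δx|,|Δy|)+1 lattice points, so counting each shared vertex once the boundary has gcd(28,1) + gcd(15,8) + gcd(52,50) + gcd(9,43) = 1+1+2+1 = 5.
By Pick's theorem A = I + B/2 − 1, so I = 773.5 − 5/2 + 1 = 772.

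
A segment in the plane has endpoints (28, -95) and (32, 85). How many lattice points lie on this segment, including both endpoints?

The number of lattice points on a segment between lattice points is gcd(|Δx|,|Δy|) + 1 = gcd(4,180) + 1 = 4 + 1 = 5.

5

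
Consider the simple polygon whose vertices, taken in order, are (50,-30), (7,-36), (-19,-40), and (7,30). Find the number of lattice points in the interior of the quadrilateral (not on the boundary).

2275

The shoelace formula gives twice the area as |[50·(-36) − 7·(-30)] + [7·(-40) − (-19)·(-36)] + [(-19)·30 − 7·(-40)] + [7·(-30) − 50·30]| = 4554, so the area is 2277.
Along each edge there are gcd(|Δx|,|Δy|)+1 lattice points, so counting each shared vertex once the boundary has gcd(43,6) + gcd(26,4) + gcd(26,70) + gcd(43,60) = 1+2+2+1 = 6.
By Pick's theorem A = I + B/2 − 1, so I = 2277 − 6/2 + 1 = 2275.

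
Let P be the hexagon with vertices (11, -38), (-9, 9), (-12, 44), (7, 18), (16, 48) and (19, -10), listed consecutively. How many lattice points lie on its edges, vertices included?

11

Summing gcd(|Δx|,|Δy|) over the edges gives the boundary count: gcd(20,47) + gcd(3,35) + gcd(19,26) + gcd(9,30) + gcd(3,58) + gcd(8,28) = 1+1+1+3+1+4 = 11.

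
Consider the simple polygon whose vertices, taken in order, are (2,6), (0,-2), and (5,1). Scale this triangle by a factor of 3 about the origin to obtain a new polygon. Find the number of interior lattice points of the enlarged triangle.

Using the shoelace formula, 2A = |(2·(-2) − 0·6) + (0·1 − 5·(-2)) + (5·6 − 2·1)| = 34, so the area is 17.
Along each edge there are gcd(|Δx|,|Δy|)+1 lattice points, so counting each shared vertex once the boundary has gcd(2,8) + gcd(5,3) + gcd(3,5) = 2+1+1 = 4.
Scaling by 3 multiplies the area by 3² = 9 (so the new area is 153) and multiplies the boundary lattice-point count by 3, giving 12.
By Pick's theorem, the interior count of the dilated polygon is 153 − 12/2 + 1 = 148.

148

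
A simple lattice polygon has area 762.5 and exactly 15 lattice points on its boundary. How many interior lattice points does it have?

756

Pick's theorem A = I + B/2 − 1 rearranges to I = A − B/2 + 1 = 762.5 − 15/2 + 1 = 756.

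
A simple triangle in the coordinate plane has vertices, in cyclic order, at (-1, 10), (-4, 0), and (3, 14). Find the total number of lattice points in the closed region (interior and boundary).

The shoelace formula gives twice the area as |[(-1)·0 − (-4)·10] + [(-4)·14 − 3·0] + [3·10 − (-1)·14]| = 28, so the area is 14.
Along each edge there are gcd(|Δx|,|Δy|)+1 lattice points, so counting each shared vertex once the boundary has gcd(3,10) + gcd(7,14) + gcd(4,4) = 1+7+4 = 12.
Pick's theorem gives I = A − B/2 + 1 = 14 − 12/2 + 1 = 9, so the closed region contains I + B = 9 + 12 = 21 lattice points.

21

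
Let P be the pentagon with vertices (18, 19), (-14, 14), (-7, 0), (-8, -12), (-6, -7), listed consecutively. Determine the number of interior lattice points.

By the shoelace formula, twice the signed area is |[18·14 − (-14)·19] + [(-14)·0 − (-7)·14] + [(-7)·(-12) − (-8)·0] + [(-8)·(-7) − (-6)·(-12)] + [(-6)·19 − 18·(-7)]| = 696, so the area is 348.
The number of boundary lattice points is Σ gcd(|Δx|,|Δy|) = gcd(32,5) + gcd(7,14) + gcd(1,12) + gcd(2,5) + gcd(24,26) = 1+7+1+1+2 = 12.
By Pick's theorem A = I + B/2 − 1, so I = 348 − 12/2 + 1 = 343.

343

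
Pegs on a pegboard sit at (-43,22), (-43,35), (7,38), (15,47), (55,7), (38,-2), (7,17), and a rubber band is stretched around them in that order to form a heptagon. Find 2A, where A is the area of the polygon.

3990

Using the shoelace formula, 2A = |[(-43)·35 − (-43)·22] + [(-43)·38 − 7·35] + [7·47 − 15·38] + [15·7 − 55·47] + [55·(-2) − 38·7] + [38·17 − 7·(-2)] + [7·22 − (-43)·17]| = 3990, so the area is 1995.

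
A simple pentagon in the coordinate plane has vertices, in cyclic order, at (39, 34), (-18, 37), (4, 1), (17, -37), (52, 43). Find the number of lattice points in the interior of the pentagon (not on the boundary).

By the shoelace formula, twice the signed area is |(39·37 − (-18)·34) + ((-18)·1 − 4·37) + (4·(-37) − 17·1) + (17·43 − 52·(-37)) + (52·34 − 39·43)| = 4470, so the area is 2235.
The number of boundary lattice points is Σ gcd(|Δx|,|Δy|) = gcd(57,3) + gcd(22,36) + gcd(13,38) + gcd(35,80) + gcd(13,9) = 3+2+1+5+1 = 12.
Pick's theorem gives I = A − B/2 + 1 = 2235 − 12/2 + 1 = 2230.

2230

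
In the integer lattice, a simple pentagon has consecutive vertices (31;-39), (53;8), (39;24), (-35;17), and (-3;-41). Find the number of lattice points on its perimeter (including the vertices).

8

Summing gcd(|Δx|,|Δy|) over the edges gives the boundary count: gcd(22,47) + gcd(14,16) + gcd(74,7) + gcd(32,58) + gcd(34,2) = 1+2+1+2+2 = 8.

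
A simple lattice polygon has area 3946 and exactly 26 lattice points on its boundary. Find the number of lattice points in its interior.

From Pick's theorem, I = A − B/2 + 1 = 3946 − 26/2 + 1 = 3934.

3934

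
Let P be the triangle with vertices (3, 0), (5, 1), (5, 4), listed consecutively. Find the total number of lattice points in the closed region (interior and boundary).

7

By the shoelace formula, twice the signed area is |[3·1 − 5·0] + [5·4 − 5·1] + [5·0 − 3·4]| = 6, so the area is 3.
Summing gcd(|Δx|,|Δy|) over the edges gives the boundary count: gcd(2,1) + gcd(0,3) + gcd(2,4) = 1+3+2 = 6.
Pick's theorem gives I = A − B/2 + 1 = 3 − 6/2 + 1 = 1, so the closed region contains I + B = 1 + 6 = 7 lattice points.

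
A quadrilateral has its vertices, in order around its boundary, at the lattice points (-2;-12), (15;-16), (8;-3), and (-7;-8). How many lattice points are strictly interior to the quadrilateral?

The shoelace formula gives twice the area as |((-2)·(-16) − 15·(-12)) + (15·(-3) − 8·(-16)) + (8·(-8) − (-7)·(-3)) + ((-7)·(-12) − (-2)·(-8))| = 278, so the area is 139.
Summing gcd(|Δx|,|Δy|) over the edges gives the boundary count: gcd(17,4) + gcd(7,13) + gcd(15,5) + gcd(5,4) = 1+1+5+1 = 8.
Pick's theorem gives I = A − B/2 + 1 = 139 − 8/2 + 1 = 136.

136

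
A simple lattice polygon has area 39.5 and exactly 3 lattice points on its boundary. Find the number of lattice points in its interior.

From Pick's theorem, I = A − B/2 + 1 = 39.5 − 3/2 + 1 = 39.

39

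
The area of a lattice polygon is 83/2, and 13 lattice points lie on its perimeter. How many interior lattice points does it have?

36

From Pick's theorem, I = A − B/2 + 1 = 83/2 − 13/2 + 1 = 36.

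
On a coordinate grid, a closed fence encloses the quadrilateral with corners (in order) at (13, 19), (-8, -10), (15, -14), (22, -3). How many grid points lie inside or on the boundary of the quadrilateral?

505

Using the shoelace formula, 2A = |[13·(-10) − (-8)·19] + [(-8)·(-14) − 15·(-10)] + [15·(-3) − 22·(-14)] + [22·19 − 13·(-3)]| = 1004, so the area is 502.
Along each edge there are gcd(|Δx|,|Δy|)+1 lattice points, so counting each shared vertex once the boundary has gcd(21,29) + gcd(23,4) + gcd(7,11) + gcd(9,22) = 1+1+1+1 = 4.
Pick's theorem gives I = A − B/2 + 1 = 502 − 4/2 + 1 = 501, so the closed region contains I + B = 501 + 4 = 505 lattice points.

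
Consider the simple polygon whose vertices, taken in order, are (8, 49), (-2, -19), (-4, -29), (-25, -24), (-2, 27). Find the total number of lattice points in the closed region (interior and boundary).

874

Using the shoelace formula, 2A = |(8·(-19) − (-2)·49) + ((-2)·(-29) − (-4)·(-19)) + ((-4)·(-24) − (-25)·(-29)) + ((-25)·27 − (-2)·(-24)) + ((-2)·49 − 8·27)| = 1738, so the area is 869.
Along each edge there are gcd(|Δx|,|Δy|)+1 lattice points, so counting each shared vertex once the boundary has gcd(10,68) + gcd(2,10) + gcd(21,5) + gcd(23,51) + gcd(10,22) = 2+2+1+1+2 = 8.
Pick's theorem gives I = A − B/2 + 1 = 869 − 8/2 + 1 = 866, so the closed region contains I + B = 866 + 8 = 874 lattice points.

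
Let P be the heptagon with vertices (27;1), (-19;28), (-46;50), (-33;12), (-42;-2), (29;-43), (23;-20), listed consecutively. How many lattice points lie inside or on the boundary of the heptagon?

The shoelace formula gives twice the area as |[27·28 − (-19)·1] + [(-19)·50 − (-46)·28] + [(-46)·12 − (-33)·50] + [(-33)·(-2) − (-42)·12] + [(-42)·(-43) − 29·(-2)] + [29·(-20) − 23·(-43)] + [23·1 − 27·(-20)]| = 5617, so the area is 5617/2.
The number of boundary lattice points is Σ gcd(|Δx|,|Δy|) = gcd(46,27) + gcd(27,22) + gcd(13,38) + gcd(9,14) + gcd(71,41) + gcd(6,23) + gcd(4,21) = 1+1+1+1+1+1+1 = 7.
Pick's theorem gives I = A − B/2 + 1 = 5617/2 − 7/2 + 1 = 2806, so the closed region contains I + B = 2806 + 7 = 2813 lattice points.

2813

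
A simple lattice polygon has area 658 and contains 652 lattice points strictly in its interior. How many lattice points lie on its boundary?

Pick's theorem gives A = I + B/2 − 1, so B = 2(A − I + 1) = 2(658 − 652 + 1) = 14.

14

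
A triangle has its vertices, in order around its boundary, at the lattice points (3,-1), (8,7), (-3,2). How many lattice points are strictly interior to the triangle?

By the shoelace formula, twice the signed area is |(3·7 − 8·(-1)) + (8·2 − (-3)·7) + ((-3)·(-1) − 3·2)| = 63, so the area is 63/2.
Along each edge there are gcd(|Δx|,|Δy|)+1 lattice points, so counting each shared vertex once the boundary has gcd(5,8) + gcd(11,5) + gcd(6,3) = 1+1+3 = 5.
Pick's theorem gives I = A − B/2 + 1 = 63/2 − 5/2 + 1 = 30.

30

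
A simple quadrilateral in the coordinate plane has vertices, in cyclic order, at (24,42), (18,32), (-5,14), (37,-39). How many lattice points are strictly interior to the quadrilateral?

The shoelace formula gives twice the area as |(24·32 − 18·42) + (18·14 − (-5)·32) + ((-5)·(-39) − 37·14) + (37·42 − 24·(-39))| = 2591, so the area is 1295.5.
Along each edge there are gcd(|Δx|,|Δy|)+1 lattice points, so counting each shared vertex once the boundary has gcd(6,10) + gcd(23,18) + gcd(42,53) + gcd(13,81) = 2+1+1+1 = 5.
Pick's theorem gives I = A − B/2 + 1 = 1295.5 − 5/2 + 1 = 1294.

1294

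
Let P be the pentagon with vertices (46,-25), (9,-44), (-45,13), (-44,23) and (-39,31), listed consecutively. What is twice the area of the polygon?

5043

Using the shoelace formula, 2A = |(46·(-44) − 9·(-25)) + (9·13 − (-45)·(-44)) + ((-45)·23 − (-44)·13) + ((-44)·31 − (-39)·23) + ((-39)·(-25) − 46·31)| = 5043, so the area is 5043/2.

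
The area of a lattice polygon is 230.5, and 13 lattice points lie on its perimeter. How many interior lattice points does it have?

Pick's theorem A = I + B/2 − 1 rearranges to I = A − B/2 + 1 = 230.5 − 13/2 + 1 = 225.

225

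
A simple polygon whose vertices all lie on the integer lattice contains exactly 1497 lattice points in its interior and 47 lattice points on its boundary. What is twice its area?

Pick's theorem states A = I + B/2 − 1, so A = 1497 + 47/2 − 1 = 3039/2.
Hence 2A = 3039.

3039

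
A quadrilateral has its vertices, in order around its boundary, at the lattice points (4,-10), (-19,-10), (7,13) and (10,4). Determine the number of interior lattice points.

299

Using the shoelace formula, 2A = |[4·(-10) − (-19)·(-10)] + [(-19)·13 − 7·(-10)] + [7·4 − 10·13] + [10·(-10) − 4·4]| = 625, so the area is 312.5.
Along each edge there are gcd(|Δx|,|Δy|)+1 lattice points, so counting each shared vertex once the boundary has gcd(23,0) + gcd(26,23) + gcd(3,9) + gcd(6,14) = 23+1+3+2 = 29.
By Pick's theorem A = I + B/2 − 1, so I = 312.5 − 29/2 + 1 = 299.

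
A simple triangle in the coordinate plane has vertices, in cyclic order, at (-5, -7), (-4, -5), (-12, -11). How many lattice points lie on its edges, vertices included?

4

Summing gcd(|Δx|,|Δy|) over the edges gives the boundary count: gcd(1,2) + gcd(8,6) + gcd(7,4) = 1+2+1 = 4.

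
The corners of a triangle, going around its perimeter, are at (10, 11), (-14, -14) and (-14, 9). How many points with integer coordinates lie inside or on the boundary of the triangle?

290

By the shoelace formula, twice the signed area is |(10·(-14) − (-14)·11) + ((-14)·9 − (-14)·(-14)) + ((-14)·11 − 10·9)| = 552, so the area is 276.
Along each edge there are gcd(|Δx|,|Δy|)+1 lattice points, so counting each shared vertex once the boundary has gcd(24,25) + gcd(0,23) + gcd(24,2) = 1+23+2 = 26.
Pick's theorem gives I = A − B/2 + 1 = 276 − 26/2 + 1 = 264, so the closed region contains I + B = 264 + 26 = 290 lattice points.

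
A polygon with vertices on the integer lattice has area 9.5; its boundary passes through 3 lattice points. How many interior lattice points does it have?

9

Pick's theorem A = I + B/2 − 1 rearranges to I = A − B/2 + 1 = 9.5 − 3/2 + 1 = 9.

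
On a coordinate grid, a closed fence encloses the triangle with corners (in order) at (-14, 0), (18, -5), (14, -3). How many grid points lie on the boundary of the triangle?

4

Along each edge there are gcd(|Δx|,|Δy|)+1 lattice points, so counting each shared vertex once the boundary has gcd(32,5) + gcd(4,2) + gcd(28,3) = 1+2+1 = 4.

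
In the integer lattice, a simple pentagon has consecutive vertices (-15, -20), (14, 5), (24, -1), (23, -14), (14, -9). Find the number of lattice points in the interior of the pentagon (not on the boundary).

The shoelace formula gives twice the area as |[(-15)·5 − 14·(-20)] + [14·(-1) − 24·5] + [24·(-14) − 23·(-1)] + [23·(-9) − 14·(-14)] + [14·(-20) − (-15)·(-9)]| = 668, so the area is 334.
The number of boundary lattice points is Σ gcd(|Δx|,|Δy|) = gcd(29,25) + gcd(10,6) + gcd(1,13) + gcd(9,5) + gcd(29,11) = 1+2+1+1+1 = 6.
By Pick's theorem A = I + B/2 − 1, so I = 334 − 6/2 + 1 = 332.

332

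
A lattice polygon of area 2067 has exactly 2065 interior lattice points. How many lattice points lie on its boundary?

6

Pick's theorem gives A = I + B/2 − 1, so B = 2(A − I + 1) = 2(2067 − 2065 + 1) = 6.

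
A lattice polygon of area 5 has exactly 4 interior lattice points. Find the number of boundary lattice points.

Pick's theorem gives A = I + B/2 − 1, so B = 2(A − I + 1) = 2(5 − 4 + 1) = 4.

4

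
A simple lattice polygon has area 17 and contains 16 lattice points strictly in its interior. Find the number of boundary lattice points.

Pick's theorem gives A = I + B/2 − 1, so B = 2(A − I + 1) = 2(17 − 16 + 1) = 4.

4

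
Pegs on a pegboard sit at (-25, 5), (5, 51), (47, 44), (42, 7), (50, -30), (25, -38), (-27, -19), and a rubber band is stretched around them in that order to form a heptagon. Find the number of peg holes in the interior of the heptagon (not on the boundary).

4927

Using the shoelace formula, 2A = |((-25)·51 − 5·5) + (5·44 − 47·51) + (47·7 − 42·44) + (42·(-30) − 50·7) + (50·(-38) − 25·(-30)) + (25·(-19) − (-27)·(-38)) + ((-27)·5 − (-25)·(-19))| = 9867, so the area is 9867/2.
Summing gcd(|Δx|,|Δy|) over the edges gives the boundary count: gcd(30,46) + gcd(42,7) + gcd(5,37) + gcd(8,37) + gcd(25,8) + gcd(52,19) + gcd(2,24) = 2+7+1+1+1+1+2 = 15.
Pick's theorem gives I = A − B/2 + 1 = 9867/2 − 15/2 + 1 = 4927.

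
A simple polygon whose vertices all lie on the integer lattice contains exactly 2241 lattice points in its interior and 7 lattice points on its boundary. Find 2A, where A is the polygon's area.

4487

By Pick's theorem, A = I + B/2 − 1 = 2241 + 7/2 − 1 = 4487/2.
Hence 2A = 4487.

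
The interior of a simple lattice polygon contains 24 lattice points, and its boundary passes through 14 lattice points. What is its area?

30

By Pick's theorem, A = I + B/2 − 1 = 24 + 14/2 − 1 = 30.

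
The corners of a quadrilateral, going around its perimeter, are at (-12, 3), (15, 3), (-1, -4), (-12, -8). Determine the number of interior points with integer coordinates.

136

The shoelace formula gives twice the area as |[(-12)·3 − 15·3] + [15·(-4) − (-1)·3] + [(-1)·(-8) − (-12)·(-4)] + [(-12)·3 − (-12)·(-8)]| = 310, so the area is 155.
Summing gcd(|Δx|,|Δy|) over the edges gives the boundary count: gcd(27,0) + gcd(16,7) + gcd(11,4) + gcd(0,11) = 27+1+1+11 = 40.
Pick's theorem gives I = A − B/2 + 1 = 155 − 40/2 + 1 = 136.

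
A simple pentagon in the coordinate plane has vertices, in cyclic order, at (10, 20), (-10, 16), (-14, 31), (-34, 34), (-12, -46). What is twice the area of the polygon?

3044

The shoelace formula gives twice the area as |[10·16 − (-10)·20] + [(-10)·31 − (-14)·16] + [(-14)·34 − (-34)·31] + [(-34)·(-46) − (-12)·34] + [(-12)·20 − 10·(-46)]| = 3044, so the area is 1522.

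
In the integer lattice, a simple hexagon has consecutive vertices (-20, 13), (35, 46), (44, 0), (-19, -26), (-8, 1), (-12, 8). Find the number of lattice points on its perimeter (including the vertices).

The number of boundary lattice points is Σ gcd(|Δx|,|Δy|) = gcd(55,33) + gcd(9,46) + gcd(63,26) + gcd(11,27) + gcd(4,7) + gcd(8,5) = 11+1+1+1+1+1 = 16.

16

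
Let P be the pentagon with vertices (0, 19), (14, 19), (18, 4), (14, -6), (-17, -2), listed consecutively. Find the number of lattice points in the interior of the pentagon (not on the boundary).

576

By the shoelace formula, twice the signed area is |(0·19 − 14·19) + (14·4 − 18·19) + (18·(-6) − 14·4) + (14·(-2) − (-17)·(-6)) + ((-17)·19 − 0·(-2))| = 1169, so the area is 584.5.
Summing gcd(|Δx|,|Δy|) over the edges gives the boundary count: gcd(14,0) + gcd(4,15) + gcd(4,10) + gcd(31,4) + gcd(17,21) = 14+1+2+1+1 = 19.
Pick's theorem gives I = A − B/2 + 1 = 584.5 − 19/2 + 1 = 576.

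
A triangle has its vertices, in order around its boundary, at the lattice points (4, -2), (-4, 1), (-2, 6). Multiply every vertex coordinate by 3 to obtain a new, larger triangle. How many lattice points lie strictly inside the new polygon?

202

By the shoelace formula, twice the signed area is |[4·1 − (-4)·(-2)] + [(-4)·6 − (-2)·1] + [(-2)·(-2) − 4·6]| = 46, so the area is 23.
The number of boundary lattice points is Σ gcd(|Δx|,|Δy|) = gcd(8,3) + gcd(2,5) + gcd(6,8) = 1+1+2 = 4.
Scaling by 3 multiplies the area by 3² = 9 (so the new area is 207) and multiplies the boundary lattice-point count by 3, giving 12.
By Pick's theorem, the interior count of the dilated polygon is 207 − 12/2 + 1 = 202.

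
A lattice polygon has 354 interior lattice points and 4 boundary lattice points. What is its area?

By Pick's theorem, A = I + B/2 − 1 = 354 + 4/2 − 1 = 355.

355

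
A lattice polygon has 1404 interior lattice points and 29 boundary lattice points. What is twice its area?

Pick's theorem states A = I + B/2 − 1, so A = 1404 + 29/2 − 1 = 2835/2.
Hence 2A = 2835.

2835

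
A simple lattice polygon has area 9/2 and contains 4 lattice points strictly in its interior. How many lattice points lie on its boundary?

Pick's theorem gives A = I + B/2 − 1, so B = 2(A − I + 1) = 2(9/2 − 4 + 1) = 3.

3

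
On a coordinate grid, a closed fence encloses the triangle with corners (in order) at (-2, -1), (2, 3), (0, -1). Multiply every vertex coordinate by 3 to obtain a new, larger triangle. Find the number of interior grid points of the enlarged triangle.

25

By the shoelace formula, twice the signed area is |((-2)·3 − 2·(-1)) + (2·(-1) − 0·3) + (0·(-1) − (-2)·(-1))| = 8, so the area is 4.
The number of boundary lattice points is Σ gcd(|Δx|,|Δy|) = gcd(4,4) + gcd(2,4) + gcd(2,0) = 4+2+2 = 8.
Scaling by 3 multiplies the area by 3² = 9 (so the new area is 36) and multiplies the boundary lattice-point count by 3, giving 24.
By Pick's theorem, the interior count of the dilated polygon is 36 − 24/2 + 1 = 25.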